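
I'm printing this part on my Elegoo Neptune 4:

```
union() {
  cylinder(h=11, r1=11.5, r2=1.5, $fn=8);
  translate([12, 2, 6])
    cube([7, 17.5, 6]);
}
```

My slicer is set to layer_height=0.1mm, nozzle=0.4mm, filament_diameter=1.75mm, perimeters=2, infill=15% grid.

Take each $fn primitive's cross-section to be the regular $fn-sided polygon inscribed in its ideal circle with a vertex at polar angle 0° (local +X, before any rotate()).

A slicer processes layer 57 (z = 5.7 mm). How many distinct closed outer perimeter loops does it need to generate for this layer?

At z = 5.7 mm: the cone contributes a regular 8-gon of circumradius 6.318 (interpolated between r1=11.5 and r2=1.5 at t=0.518); the cube at (12, 2) is absent (z outside [6, 12]); Merging all regions: only the cone is present, so the union is just that shape — 1 connected region. The result has 1 disconnected region.

1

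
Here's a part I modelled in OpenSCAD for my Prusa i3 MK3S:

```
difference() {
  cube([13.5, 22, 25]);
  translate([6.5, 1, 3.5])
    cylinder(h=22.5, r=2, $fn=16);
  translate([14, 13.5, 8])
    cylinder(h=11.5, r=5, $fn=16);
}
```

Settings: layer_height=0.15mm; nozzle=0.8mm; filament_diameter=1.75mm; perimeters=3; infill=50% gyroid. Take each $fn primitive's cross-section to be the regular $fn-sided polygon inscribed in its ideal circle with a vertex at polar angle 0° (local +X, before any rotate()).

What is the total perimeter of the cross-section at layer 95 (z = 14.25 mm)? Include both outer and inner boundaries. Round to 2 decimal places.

At z = 14.25 mm: the cube (footprint 13.5×22) is included at this height (perimeter 71.00 mm); the r=2 cylinder at (6.5, 1) gives a regular 16-gon of circumradius 2 (constant along its height) (perimeter = 2·16·2.000·sin(180°/16) = 12.49 mm); the cylinder at (14, 13.5): section is a regular 16-gon, circumradius r=5 (perimeter = 2·16·5.000·sin(180°/16) = 31.21 mm); Subtracting the remaining from the first: starting from the 13.5×22 cube, the r=2 cylinder at (6.5, 1) partially overlaps it — only the 9.90 mm² overlap (of its 12.25 mm²) is removed, clipping the outline; the r=5 cylinder at (14, 13.5) partially overlaps it — only the 33.32 mm² overlap (of its 76.54 mm²) is removed, clipping the outline — boundary = 80.77 mm. Overall, the cross-section is a single solid region. Total boundary length (outer) = 80.77 mm.

80.77 mm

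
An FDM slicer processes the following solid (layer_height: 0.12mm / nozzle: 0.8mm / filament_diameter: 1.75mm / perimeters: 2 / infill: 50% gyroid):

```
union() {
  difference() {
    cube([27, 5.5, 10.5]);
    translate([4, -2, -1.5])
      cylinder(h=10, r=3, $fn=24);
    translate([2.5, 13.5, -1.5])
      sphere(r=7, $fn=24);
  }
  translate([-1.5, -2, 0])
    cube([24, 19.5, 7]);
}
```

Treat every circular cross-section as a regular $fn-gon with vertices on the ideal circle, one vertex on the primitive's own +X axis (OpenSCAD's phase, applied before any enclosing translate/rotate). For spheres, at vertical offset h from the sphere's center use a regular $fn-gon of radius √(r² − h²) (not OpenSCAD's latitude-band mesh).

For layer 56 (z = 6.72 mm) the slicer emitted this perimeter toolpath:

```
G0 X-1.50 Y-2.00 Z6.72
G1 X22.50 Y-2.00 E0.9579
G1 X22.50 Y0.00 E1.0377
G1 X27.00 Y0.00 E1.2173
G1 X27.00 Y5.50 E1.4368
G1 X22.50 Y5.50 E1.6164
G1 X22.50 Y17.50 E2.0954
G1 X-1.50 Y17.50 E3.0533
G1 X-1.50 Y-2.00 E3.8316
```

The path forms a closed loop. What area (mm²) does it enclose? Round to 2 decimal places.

Apply the shoelace formula to the sequence of (X, Y) vertices; enclosed area = 492.75 mm².

492.75 mm²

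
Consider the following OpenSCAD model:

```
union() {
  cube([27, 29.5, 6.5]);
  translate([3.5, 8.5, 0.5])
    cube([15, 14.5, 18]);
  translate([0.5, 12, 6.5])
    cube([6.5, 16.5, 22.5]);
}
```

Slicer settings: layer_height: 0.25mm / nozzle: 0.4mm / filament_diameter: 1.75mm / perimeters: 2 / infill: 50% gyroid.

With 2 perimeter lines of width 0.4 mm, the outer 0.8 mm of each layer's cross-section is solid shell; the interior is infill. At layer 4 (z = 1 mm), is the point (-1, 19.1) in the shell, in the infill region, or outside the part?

outside

At z = 1 mm: the 27×29.5 cube contributes its full rectangle; the 15×14.5 cube at (3.5, 8.5) contributes its full rectangle; the cube at (0.5, 12) is not intersected at this z (z outside [6.5, 29]); Taking the union: the 15×14.5 cube at (3.5, 8.5) lies entirely inside the 27×29.5 cube, so the union is just the 27×29.5 cube — 1 connected region. Overall, the cross-section is a single solid region. The nearest boundary edge runs (0.00, 0.00)→(0.00, 29.50); distance from the point to it = 1.00 mm. The point is not inside any of the regions above, so it lies outside the cross-section (1.00 mm from the nearest boundary).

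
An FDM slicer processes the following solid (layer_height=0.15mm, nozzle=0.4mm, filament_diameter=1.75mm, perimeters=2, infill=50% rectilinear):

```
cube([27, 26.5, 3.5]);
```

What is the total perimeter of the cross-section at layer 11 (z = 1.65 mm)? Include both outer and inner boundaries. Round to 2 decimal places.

107.00 mm

At z = 1.65 mm: the cube (footprint 27×26.5) is included at this height (perimeter 107.00 mm). Overall, the cross-section is a single solid region. Total boundary length (outer) = 107.00 mm.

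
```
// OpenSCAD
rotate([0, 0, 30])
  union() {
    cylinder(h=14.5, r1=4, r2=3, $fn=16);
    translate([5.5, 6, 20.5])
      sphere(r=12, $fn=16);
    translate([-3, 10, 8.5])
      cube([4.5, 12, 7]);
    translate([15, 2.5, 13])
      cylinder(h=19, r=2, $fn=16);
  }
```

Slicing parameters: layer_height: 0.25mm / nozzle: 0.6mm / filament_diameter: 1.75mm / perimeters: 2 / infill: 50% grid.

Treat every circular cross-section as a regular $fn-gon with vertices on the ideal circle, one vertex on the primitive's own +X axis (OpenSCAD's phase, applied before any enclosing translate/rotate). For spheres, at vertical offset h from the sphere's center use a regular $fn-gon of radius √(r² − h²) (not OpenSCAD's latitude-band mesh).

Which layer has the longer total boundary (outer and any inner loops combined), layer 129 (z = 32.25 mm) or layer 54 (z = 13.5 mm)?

layer 54 (z = 13.5 mm)

Layer 129 (z = 32.25): the cone is absent (z outside [0, 14.5]); the r=12 sphere at (5.5, 6) contributes a regular 16-gon of circumradius √(12²−11.75²) = 2.437 (perimeter = 2·16·2.437·sin(180°/16) = 15.21 mm); the cube at (-3, 10) does not reach this height (z outside [8.5, 15.5]); the cylinder at (15, 2.5) is not intersected at this z (z outside [13, 32]); Merging all regions: only the r=12 sphere at (5.5, 6) is present, so the union is just that shape — boundary = 15.21 mm; (rotated 30° about Z; rotation is an isometry so areas/perimeters/island counts are preserved). So its perimeter = 15.21 mm. Layer 54 (z = 13.5): the cone: at t=0.931 of its height the radius interpolates to r₁+(r₂−r₁)t = 3.069, giving a regular 16-gon of that circumradius (perimeter = 2·16·3.069·sin(180°/16) = 19.16 mm); the r=12 sphere at (5.5, 6) contributes a regular 16-gon of circumradius √(12²−7²) = 9.747 (perimeter = 2·16·9.747·sin(180°/16) = 60.85 mm); the 4.5×12 cube at (-3, 10) contributes its full rectangle (perimeter 33.00 mm); the r=2 cylinder at (15, 2.5) contributes a regular 16-gon of circumradius 2 (perimeter = 2·16·2.000·sin(180°/16) = 12.49 mm); Combining (union): the regions partially overlap (shared area 40.03 mm²), so the edge portions inside another operand are dropped and the merged outline is re-measured after clipping — boundary = 83.27 mm; (rotated 30° about Z; rotation is an isometry so areas/perimeters/island counts are preserved). So its perimeter = 83.27 mm. Layer 54 is larger (83.27 vs 15.21 mm).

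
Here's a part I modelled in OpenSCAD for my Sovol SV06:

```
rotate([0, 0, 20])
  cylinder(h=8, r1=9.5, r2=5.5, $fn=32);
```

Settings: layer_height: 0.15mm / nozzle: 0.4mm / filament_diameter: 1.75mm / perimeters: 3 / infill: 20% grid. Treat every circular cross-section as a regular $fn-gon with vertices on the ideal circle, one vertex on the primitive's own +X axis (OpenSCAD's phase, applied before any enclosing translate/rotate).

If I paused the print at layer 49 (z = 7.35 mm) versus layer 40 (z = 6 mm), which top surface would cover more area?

layer 40 (z = 6 mm)

Layer 49 (z = 7.35): the cone: at t=0.919 of its height the radius interpolates to r₁+(r₂−r₁)t = 5.825, giving a regular 32-gon of that circumradius (area = (32/2)·5.825²·sin(360°/32) = 105.91 mm²); (whole slice rotated 20° about Z — lengths, areas and connectivity unchanged). So its area = 105.91 mm². Layer 40 (z = 6): the cone contributes a regular 32-gon of circumradius 6.500 (interpolated between r1=9.5 and r2=5.5 at t=0.750) (area = (32/2)·6.500²·sin(360°/32) = 131.88 mm²); (rotated 20° about Z; rotation is an isometry so areas/perimeters/island counts are preserved). So its area = 131.88 mm². Layer 40 is larger (131.88 vs 105.91 mm²).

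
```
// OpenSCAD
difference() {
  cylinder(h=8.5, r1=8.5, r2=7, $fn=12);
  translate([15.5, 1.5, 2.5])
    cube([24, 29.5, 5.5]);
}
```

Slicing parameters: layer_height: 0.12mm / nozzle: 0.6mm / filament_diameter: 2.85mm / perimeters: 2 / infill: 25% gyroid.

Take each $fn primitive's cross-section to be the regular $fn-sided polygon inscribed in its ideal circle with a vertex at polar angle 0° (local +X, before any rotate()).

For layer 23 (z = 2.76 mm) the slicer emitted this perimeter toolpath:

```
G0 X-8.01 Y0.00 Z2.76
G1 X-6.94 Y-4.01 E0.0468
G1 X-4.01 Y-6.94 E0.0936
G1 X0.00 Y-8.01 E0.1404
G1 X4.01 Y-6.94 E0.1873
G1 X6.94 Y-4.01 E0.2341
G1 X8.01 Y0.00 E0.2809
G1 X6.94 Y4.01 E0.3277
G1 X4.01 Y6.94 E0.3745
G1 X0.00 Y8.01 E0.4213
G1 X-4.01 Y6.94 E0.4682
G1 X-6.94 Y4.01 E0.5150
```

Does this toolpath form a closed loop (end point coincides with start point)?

Start point (G0): (-8.01, 0.00). End point (last G1): the path does not return to the start — open.

no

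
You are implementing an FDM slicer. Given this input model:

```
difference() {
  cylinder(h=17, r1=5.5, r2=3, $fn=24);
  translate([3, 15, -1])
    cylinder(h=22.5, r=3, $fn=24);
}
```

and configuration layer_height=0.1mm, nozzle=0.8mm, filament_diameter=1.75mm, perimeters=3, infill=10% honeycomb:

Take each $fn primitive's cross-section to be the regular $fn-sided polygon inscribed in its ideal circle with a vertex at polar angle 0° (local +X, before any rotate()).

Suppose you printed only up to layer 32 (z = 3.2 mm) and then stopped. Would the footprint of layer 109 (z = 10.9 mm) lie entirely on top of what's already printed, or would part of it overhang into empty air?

Compare the two slices. At z = 3.2: the cone contributes a regular 24-gon of circumradius 5.029 (interpolated between r1=5.5 and r2=3 at t=0.188) (area = (24/2)·5.029²·sin(360°/24) = 78.56 mm²); the r=3 cylinder at (3, 15) gives a regular 24-gon of circumradius 3 (constant along its height) (area = (24/2)·3.000²·sin(360°/24) = 27.95 mm²); After the difference (first − rest): starting from the cone (78.56 mm²), the r=3 cylinder at (3, 15) misses the remaining region (no effect) — area = 78.56 mm². At z = 10.9: the cone: at t=0.641 of its height the radius interpolates to r₁+(r₂−r₁)t = 3.897, giving a regular 24-gon of that circumradius (area = (24/2)·3.897²·sin(360°/24) = 47.17 mm²); the r=3 cylinder at (3, 15) gives a regular 24-gon of circumradius 3 (constant along its height) (area = (24/2)·3.000²·sin(360°/24) = 27.95 mm²); Subtracting the remaining from the first: starting from the cone (47.17 mm²), the r=3 cylinder at (3, 15) misses the remaining region (no effect) — area = 47.17 mm². Checking containment: the cross-section at z = 10.9 is a subset of the cross-section at z = 3.2.

entirely on top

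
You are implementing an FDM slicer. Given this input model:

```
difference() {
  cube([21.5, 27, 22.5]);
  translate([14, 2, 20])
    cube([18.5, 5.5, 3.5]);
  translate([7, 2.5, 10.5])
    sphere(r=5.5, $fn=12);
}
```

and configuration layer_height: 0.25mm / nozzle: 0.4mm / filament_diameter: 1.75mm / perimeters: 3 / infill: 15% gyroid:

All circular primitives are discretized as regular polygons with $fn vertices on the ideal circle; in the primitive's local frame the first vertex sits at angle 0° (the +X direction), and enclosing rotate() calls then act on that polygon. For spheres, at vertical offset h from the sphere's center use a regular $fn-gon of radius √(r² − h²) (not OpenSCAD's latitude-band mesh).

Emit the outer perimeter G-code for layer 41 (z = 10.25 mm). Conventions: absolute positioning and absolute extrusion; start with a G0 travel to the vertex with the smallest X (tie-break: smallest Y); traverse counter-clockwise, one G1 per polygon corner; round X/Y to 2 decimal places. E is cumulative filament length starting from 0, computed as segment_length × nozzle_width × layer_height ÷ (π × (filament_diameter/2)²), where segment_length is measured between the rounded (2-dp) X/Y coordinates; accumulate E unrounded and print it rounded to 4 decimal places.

G0 X0.00 Y0.00 Z10.25
G1 X2.18 Y0.00 E0.0906
G1 X1.51 Y2.50 E0.1982
G1 X2.24 Y5.25 E0.3165
G1 X4.25 Y7.26 E0.4347
G1 X7.00 Y7.99 E0.5530
G1 X9.75 Y7.26 E0.6713
G1 X11.76 Y5.25 E0.7895
G1 X12.49 Y2.50 E0.9078
G1 X11.82 Y0.00 E1.0154
G1 X21.50 Y0.00 E1.4178
G1 X21.50 Y27.00 E2.5403
G1 X0.00 Y27.00 E3.4342
G1 X0.00 Y0.00 E4.5567

At z = 10.25 mm: the cube (footprint 21.5×27) is included at this height; the cube at (14, 2) is absent (z outside [20, 23.5]); the r=5.5 sphere at (7, 2.5) contributes a regular 12-gon of circumradius √(5.5²−0.25²) = 5.494; Subtracting the remaining from the first: starting from the 21.5×27 cube, the r=5.5 sphere at (7, 2.5) partially overlaps it — only the 71.08 mm² overlap (of its 90.56 mm²) is removed, clipping the outline — 1 connected region. The outline is a single polygon with 13 vertices. Extrusion per mm of travel: 0.4 × 0.25 / (π × 0.875²) = 0.041575. Accumulating E over each segment gives final E = 4.5567.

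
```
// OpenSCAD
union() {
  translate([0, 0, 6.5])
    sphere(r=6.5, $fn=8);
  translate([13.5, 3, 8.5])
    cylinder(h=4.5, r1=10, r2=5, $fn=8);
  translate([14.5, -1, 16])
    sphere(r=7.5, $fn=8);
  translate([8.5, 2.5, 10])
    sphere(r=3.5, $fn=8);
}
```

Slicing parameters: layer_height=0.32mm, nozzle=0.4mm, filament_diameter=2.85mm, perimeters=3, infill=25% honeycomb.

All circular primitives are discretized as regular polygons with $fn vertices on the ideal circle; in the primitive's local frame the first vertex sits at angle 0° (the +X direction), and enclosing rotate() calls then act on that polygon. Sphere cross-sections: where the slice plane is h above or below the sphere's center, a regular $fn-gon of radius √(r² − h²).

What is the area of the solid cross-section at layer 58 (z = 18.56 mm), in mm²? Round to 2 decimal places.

140.56 mm²

At z = 18.56 mm: the sphere is not intersected at this z (|z−center|=12.060 > r=6.5); the cone at (13.5, 3) is absent (z outside [8.5, 13]); the sphere at (14.5, -1): section is a regular 8-gon, circumradius = √(r²−h²) = √(7.5²−2.56²) = 7.050 (area = (8/2)·7.050²·sin(360°/8) = 140.56 mm²); the sphere at (8.5, 2.5) is not intersected at this z (|z−center|=8.560 > r=3.5); Taking the union: only the r=7.5 sphere at (14.5, -1) is present, so the union is just that shape — area = 140.56 mm². Overall, the cross-section is a single solid region. Net area = 140.56 mm².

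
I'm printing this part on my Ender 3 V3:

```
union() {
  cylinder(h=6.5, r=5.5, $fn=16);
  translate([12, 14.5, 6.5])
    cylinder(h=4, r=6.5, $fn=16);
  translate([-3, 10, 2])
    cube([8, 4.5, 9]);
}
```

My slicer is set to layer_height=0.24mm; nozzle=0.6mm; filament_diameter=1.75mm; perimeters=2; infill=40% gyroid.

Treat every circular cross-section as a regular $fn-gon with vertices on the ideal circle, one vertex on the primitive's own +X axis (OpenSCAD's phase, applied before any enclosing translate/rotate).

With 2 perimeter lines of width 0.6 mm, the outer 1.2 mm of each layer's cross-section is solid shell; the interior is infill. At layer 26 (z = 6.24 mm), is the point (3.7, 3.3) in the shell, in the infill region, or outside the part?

At z = 6.24 mm: the r=5.5 cylinder gives a regular 16-gon of circumradius 5.5 (constant along its height); the cylinder at (12, 14.5) is absent (z outside [6.5, 10.5]); the 8×4.5 cube at (-3, 10) contributes its full rectangle; Taking the union: the 2 present regions are separate (no shared area or edge), so areas and boundary lengths simply add and each stays a separate island — 2 connected regions. Overall, the cross-section has 2 separate islands. The nearest boundary edge runs (3.89, 3.89)→(5.08, 2.10); distance from the point to it = 0.48 mm. (Shell/infill is judged within the island containing the point — the largest one.) The point is inside the cross-section, 0.48 mm from the nearest boundary — within the 1.2 mm shell band (2 × 0.6).

shell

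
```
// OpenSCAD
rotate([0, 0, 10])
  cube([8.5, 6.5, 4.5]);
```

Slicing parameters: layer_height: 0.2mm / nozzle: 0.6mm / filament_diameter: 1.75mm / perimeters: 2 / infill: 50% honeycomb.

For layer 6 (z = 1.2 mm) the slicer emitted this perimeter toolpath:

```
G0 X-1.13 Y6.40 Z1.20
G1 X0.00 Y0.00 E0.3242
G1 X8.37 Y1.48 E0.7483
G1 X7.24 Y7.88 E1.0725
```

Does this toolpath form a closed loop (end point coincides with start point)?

no

Start point (G0): (-1.13, 6.40). End point (last G1): the path does not return to the start — open.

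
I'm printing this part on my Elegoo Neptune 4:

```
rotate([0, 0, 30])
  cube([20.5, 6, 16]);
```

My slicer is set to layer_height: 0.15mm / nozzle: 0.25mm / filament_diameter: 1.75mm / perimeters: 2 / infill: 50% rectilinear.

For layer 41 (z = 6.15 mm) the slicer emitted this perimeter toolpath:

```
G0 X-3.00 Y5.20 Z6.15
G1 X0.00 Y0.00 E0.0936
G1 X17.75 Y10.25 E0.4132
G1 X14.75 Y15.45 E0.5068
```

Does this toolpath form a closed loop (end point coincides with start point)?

Start point (G0): (-3.00, 5.20). End point (last G1): the path does not return to the start — open.

no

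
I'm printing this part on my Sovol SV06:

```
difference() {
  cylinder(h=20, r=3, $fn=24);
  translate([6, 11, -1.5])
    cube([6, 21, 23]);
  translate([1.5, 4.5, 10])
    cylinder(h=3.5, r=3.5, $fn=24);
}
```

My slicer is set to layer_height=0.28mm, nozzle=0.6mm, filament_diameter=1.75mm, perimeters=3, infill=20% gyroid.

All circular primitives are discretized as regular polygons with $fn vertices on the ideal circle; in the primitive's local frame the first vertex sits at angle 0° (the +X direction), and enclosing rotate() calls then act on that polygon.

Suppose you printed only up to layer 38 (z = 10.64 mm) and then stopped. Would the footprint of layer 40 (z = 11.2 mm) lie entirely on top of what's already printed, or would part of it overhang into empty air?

entirely on top

Compare the two slices. At z = 10.64: the cylinder: section is a regular 24-gon, circumradius r=3 (area = (24/2)·3.000²·sin(360°/24) = 27.95 mm²); the cube at (6, 11) (footprint 6×21) is included at this height (area 126.00 mm²); the r=3.5 cylinder at (1.5, 4.5) contributes a regular 24-gon of circumradius 3.5 (area = (24/2)·3.500²·sin(360°/24) = 38.05 mm²); Taking the first minus the rest: starting from the r=3 cylinder (27.95 mm²), the 6×21 cube at (6, 11) misses the remaining region (no effect); the r=3.5 cylinder at (1.5, 4.5) partially overlaps it — only the 5.16 mm² overlap (of its 38.05 mm²) is removed, clipping the outline — area = 22.79 mm². At z = 11.2: the r=3 cylinder contributes a regular 24-gon of circumradius 3 (area = (24/2)·3.000²·sin(360°/24) = 27.95 mm²); the 6×21 cube at (6, 11) contributes its full rectangle (area 126.00 mm²); the r=3.5 cylinder at (1.5, 4.5) gives a regular 24-gon of circumradius 3.5 (constant along its height) (area = (24/2)·3.500²·sin(360°/24) = 38.05 mm²); After the difference (first − rest): starting from the r=3 cylinder (27.95 mm²), the 6×21 cube at (6, 11) misses the remaining region (no effect); the r=3.5 cylinder at (1.5, 4.5) partially overlaps it — only the 5.16 mm² overlap (of its 38.05 mm²) is removed, clipping the outline — area = 22.79 mm². Checking containment: the cross-section at z = 11.2 is a subset of the cross-section at z = 10.64.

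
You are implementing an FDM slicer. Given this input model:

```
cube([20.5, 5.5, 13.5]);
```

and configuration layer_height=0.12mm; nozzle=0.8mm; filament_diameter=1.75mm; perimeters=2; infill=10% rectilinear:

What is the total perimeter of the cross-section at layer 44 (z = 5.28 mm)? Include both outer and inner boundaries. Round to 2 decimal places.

At z = 5.28 mm: the 20.5×5.5 cube contributes its full rectangle (perimeter 52.00 mm). Overall, the cross-section is a single solid region. Total boundary length (outer) = 52.00 mm.

52.00 mm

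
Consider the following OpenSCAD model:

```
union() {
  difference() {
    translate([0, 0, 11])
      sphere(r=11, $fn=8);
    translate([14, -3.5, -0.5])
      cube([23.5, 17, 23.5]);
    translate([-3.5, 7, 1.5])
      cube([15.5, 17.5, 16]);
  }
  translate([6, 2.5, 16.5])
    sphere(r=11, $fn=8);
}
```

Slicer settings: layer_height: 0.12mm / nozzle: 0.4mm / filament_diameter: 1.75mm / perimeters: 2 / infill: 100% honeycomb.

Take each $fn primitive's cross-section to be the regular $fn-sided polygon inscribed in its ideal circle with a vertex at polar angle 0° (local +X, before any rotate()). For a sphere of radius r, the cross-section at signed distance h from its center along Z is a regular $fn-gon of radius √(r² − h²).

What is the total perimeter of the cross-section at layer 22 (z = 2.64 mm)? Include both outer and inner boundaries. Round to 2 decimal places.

43.71 mm

At z = 2.64 mm: the r=11 sphere contributes a regular 8-gon of circumradius √(11²−8.36²) = 7.149 (perimeter = 2·8·7.149·sin(180°/8) = 43.77 mm); the cube at (14, -3.5) is present — its section is the full 23.5×17 rectangle (perimeter 81.00 mm); the cube at (-3.5, 7) (footprint 15.5×17.5) is included at this height (perimeter 66.00 mm); Taking the first minus the rest: starting from the r=11 sphere, the 23.5×17 cube at (14, -3.5) misses the remaining region (no effect); the 15.5×17.5 cube at (-3.5, 7) partially overlaps it — only the 0.05 mm² overlap (of its 271.25 mm²) is removed, clipping the outline — boundary = 43.71 mm; the sphere at (6, 2.5) is not intersected at this z (|z−center|=13.860 > r=11); Combining (union): only that combined region is present, so the union is just that shape — boundary = 43.71 mm. Overall, the cross-section is a single solid region. Total boundary length (outer) = 43.71 mm.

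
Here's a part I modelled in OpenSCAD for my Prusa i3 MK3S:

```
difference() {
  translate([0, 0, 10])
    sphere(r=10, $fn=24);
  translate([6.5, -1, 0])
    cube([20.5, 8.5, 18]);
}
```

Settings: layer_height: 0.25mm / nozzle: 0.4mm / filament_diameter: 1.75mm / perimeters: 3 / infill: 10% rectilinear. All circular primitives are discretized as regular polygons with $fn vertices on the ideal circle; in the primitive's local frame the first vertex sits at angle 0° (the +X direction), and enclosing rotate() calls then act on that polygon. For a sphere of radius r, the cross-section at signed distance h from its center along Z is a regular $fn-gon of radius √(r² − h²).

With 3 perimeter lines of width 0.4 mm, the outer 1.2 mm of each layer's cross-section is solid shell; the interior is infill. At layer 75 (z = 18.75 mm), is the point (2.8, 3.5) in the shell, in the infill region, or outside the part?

At z = 18.75 mm: the r=10 sphere slices to a regular 24-gon of circumradius 4.841 (√(r²−h²) with h=8.75 from center); the cube at (6.5, -1) is absent (z outside [0, 18]); Taking the first minus the rest: none of the subtracted shapes is present at this height, so the r=10 sphere is unchanged — 1 connected region. Overall, the cross-section is a single solid region. The nearest boundary edge runs (3.42, 3.42)→(2.42, 4.19); distance from the point to it = 0.32 mm. The point is inside the cross-section, 0.32 mm from the nearest boundary — within the 1.2 mm shell band (3 × 0.4).

shell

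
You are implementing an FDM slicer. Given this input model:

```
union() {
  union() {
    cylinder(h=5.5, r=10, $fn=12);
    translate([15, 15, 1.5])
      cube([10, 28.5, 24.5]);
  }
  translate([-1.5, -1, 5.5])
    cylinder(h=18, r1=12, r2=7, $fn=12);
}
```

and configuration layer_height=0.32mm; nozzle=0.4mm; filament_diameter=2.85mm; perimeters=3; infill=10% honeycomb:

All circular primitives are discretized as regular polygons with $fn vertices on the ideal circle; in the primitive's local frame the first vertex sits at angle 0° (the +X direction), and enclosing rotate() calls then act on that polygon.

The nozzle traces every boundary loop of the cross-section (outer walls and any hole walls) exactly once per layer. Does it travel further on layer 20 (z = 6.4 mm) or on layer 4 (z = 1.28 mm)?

layer 20 (z = 6.4 mm)

Layer 20 (z = 6.4): the cylinder is absent (z outside [0, 5.5]); the cube at (15, 15) (footprint 10×28.5) is included at this height (perimeter 77.00 mm); Merging all regions: only the 10×28.5 cube at (15, 15) is present, so the union is just that shape — boundary = 77.00 mm; the cone at (-1.5, -1) contributes a regular 12-gon of circumradius 11.750 (interpolated between r1=12 and r2=7 at t=0.050) (perimeter = 2·12·11.750·sin(180°/12) = 72.99 mm); Taking the union: the 2 present regions are separate (no shared area or edge), so areas and boundary lengths simply add and each stays a separate island — boundary = 149.99 mm. So its perimeter = 149.99 mm. Layer 4 (z = 1.28): the r=10 cylinder contributes a regular 12-gon of circumradius 10 (perimeter = 2·12·10.000·sin(180°/12) = 62.12 mm); the cube at (15, 15) is absent (z outside [1.5, 26]); Combining (union): only the r=10 cylinder is present, so the union is just that shape — boundary = 62.12 mm; the cone at (-1.5, -1) is absent (z outside [5.5, 23.5]); Taking the union: only that combined region is present, so the union is just that shape — boundary = 62.12 mm. So its perimeter = 62.12 mm. Layer 20 is larger (149.99 vs 62.12 mm).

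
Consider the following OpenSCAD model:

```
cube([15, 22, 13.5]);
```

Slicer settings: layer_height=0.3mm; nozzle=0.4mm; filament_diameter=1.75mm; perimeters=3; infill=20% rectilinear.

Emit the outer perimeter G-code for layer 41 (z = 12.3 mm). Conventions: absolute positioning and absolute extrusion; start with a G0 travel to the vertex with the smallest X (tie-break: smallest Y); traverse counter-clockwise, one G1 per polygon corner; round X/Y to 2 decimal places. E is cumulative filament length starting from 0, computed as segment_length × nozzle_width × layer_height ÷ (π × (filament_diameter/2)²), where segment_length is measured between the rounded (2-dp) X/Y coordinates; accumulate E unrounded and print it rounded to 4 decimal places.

G0 X0.00 Y0.00 Z12.30
G1 X15.00 Y0.00 E0.7484
G1 X15.00 Y22.00 E1.8459
G1 X0.00 Y22.00 E2.5943
G1 X0.00 Y0.00 E3.6919

At z = 12.3 mm: the 15×22 cube contributes its full rectangle. The outline is a single polygon with 4 vertices. Extrusion per mm of travel: 0.4 × 0.3 / (π × 0.875²) = 0.049890. Accumulating E over each segment gives final E = 3.6919.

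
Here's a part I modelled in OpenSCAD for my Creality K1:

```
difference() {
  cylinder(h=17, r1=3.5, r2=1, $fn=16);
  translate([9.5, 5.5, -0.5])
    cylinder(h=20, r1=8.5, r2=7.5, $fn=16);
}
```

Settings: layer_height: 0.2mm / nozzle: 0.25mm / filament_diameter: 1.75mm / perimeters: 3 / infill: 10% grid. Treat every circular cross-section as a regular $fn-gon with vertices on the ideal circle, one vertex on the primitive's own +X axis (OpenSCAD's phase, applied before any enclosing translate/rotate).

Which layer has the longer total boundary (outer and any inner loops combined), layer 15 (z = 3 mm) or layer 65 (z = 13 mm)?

layer 15 (z = 3 mm)

Layer 15 (z = 3): the cone: at t=0.176 of its height the radius interpolates to r₁+(r₂−r₁)t = 3.059, giving a regular 16-gon of that circumradius (perimeter = 2·16·3.059·sin(180°/16) = 19.10 mm); the cone at (9.5, 5.5) contributes a regular 16-gon of circumradius 8.325 (interpolated between r1=8.5 and r2=7.5 at t=0.175) (perimeter = 2·16·8.325·sin(180°/16) = 51.97 mm); After the difference (first − rest): starting from the cone, the cone at (9.5, 5.5) partially overlaps it — only the 0.35 mm² overlap (of its 212.18 mm²) is removed, clipping the outline — boundary = 19.03 mm. So its perimeter = 19.03 mm. Layer 65 (z = 13): the cone: at t=0.765 of its height the radius interpolates to r₁+(r₂−r₁)t = 1.588, giving a regular 16-gon of that circumradius (perimeter = 2·16·1.588·sin(180°/16) = 9.92 mm); the cone at (9.5, 5.5): at t=0.675 of its height the radius interpolates to r₁+(r₂−r₁)t = 7.825, giving a regular 16-gon of that circumradius (perimeter = 2·16·7.825·sin(180°/16) = 48.85 mm); Subtracting the remaining from the first: starting from the cone, the cone at (9.5, 5.5) misses the remaining region (no effect) — boundary = 9.92 mm. So its perimeter = 9.92 mm. Layer 15 is larger (19.03 vs 9.92 mm).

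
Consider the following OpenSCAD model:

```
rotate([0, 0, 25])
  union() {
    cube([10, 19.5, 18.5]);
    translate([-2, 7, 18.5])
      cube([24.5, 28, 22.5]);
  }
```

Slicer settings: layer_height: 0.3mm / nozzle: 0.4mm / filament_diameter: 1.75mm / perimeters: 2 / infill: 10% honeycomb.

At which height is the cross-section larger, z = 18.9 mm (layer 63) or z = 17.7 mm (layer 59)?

Layer 63 (z = 18.9): the cube does not reach this height (z outside [0, 18.5]); the cube at (-2, 7) (footprint 24.5×28) is included at this height (area 686.00 mm²); Combining (union): only the 24.5×28 cube at (-2, 7) is present, so the union is just that shape — area = 686.00 mm²; (whole slice rotated 25° about Z — lengths, areas and connectivity unchanged). So its area = 686.00 mm². Layer 59 (z = 17.7): the 10×19.5 cube contributes its full rectangle (area 195.00 mm²); the cube at (-2, 7) does not reach this height (z outside [18.5, 41]); Taking the union: only the 10×19.5 cube is present, so the union is just that shape — area = 195.00 mm²; (whole slice rotated 25° about Z — lengths, areas and connectivity unchanged). So its area = 195.00 mm². Layer 63 is larger (686.00 vs 195.00 mm²).

layer 63 (z = 18.9 mm)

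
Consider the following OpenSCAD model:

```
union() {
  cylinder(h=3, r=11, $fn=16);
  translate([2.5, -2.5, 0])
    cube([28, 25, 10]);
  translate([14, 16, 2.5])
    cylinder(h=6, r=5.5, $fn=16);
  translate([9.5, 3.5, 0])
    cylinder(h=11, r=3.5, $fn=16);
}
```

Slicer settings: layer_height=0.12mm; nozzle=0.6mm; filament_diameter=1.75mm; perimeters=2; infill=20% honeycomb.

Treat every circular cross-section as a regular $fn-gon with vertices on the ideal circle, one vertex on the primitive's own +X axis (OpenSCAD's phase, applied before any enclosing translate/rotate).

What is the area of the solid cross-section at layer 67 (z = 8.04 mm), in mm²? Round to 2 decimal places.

At z = 8.04 mm: the cylinder is not intersected at this z (z outside [0, 3]); the 28×25 cube at (2.5, -2.5) contributes its full rectangle (area 700.00 mm²); the r=5.5 cylinder at (14, 16) contributes a regular 16-gon of circumradius 5.5 (area = (16/2)·5.500²·sin(360°/16) = 92.61 mm²); the r=3.5 cylinder at (9.5, 3.5) gives a regular 16-gon of circumradius 3.5 (constant along its height) (area = (16/2)·3.500²·sin(360°/16) = 37.50 mm²); Taking the union: the regions partially overlap — summed areas 830.11 mm² minus the doubly-counted overlap 130.11 mm² gives 700.00 mm² — area = 700.00 mm². Overall, the cross-section is a single solid region. Net area = 700.00 mm².

700.00 mm²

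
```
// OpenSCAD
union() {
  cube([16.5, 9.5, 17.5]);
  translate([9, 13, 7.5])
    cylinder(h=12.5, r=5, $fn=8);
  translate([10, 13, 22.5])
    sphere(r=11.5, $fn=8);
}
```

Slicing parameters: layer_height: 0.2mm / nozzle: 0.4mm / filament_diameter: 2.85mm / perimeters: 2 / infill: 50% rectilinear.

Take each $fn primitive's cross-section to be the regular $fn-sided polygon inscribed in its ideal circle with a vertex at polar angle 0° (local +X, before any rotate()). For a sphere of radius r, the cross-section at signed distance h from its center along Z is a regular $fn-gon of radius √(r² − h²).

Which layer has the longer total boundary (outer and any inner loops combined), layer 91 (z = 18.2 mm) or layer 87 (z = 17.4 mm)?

layer 87 (z = 17.4 mm)

Layer 91 (z = 18.2): the cube is absent (z outside [0, 17.5]); the cylinder at (9, 13): section is a regular 8-gon, circumradius r=5 (perimeter = 2·8·5.000·sin(180°/8) = 30.61 mm); the r=11.5 sphere at (10, 13) contributes a regular 8-gon of circumradius √(11.5²−4.3²) = 10.666 (perimeter = 2·8·10.666·sin(180°/8) = 65.31 mm); Taking the union: the r=5 cylinder at (9, 13) lies entirely inside the r=11.5 sphere at (10, 13), so the union is just the r=11.5 sphere at (10, 13) — boundary = 65.31 mm. So its perimeter = 65.31 mm. Layer 87 (z = 17.4): the 16.5×9.5 cube contributes its full rectangle (perimeter 52.00 mm); the r=5 cylinder at (9, 13) gives a regular 8-gon of circumradius 5 (constant along its height) (perimeter = 2·8·5.000·sin(180°/8) = 30.61 mm); the sphere at (10, 13): section is a regular 8-gon, circumradius = √(r²−h²) = √(11.5²−5.1²) = 10.307 (perimeter = 2·8·10.307·sin(180°/8) = 63.11 mm); Taking the union: the regions partially overlap (shared area 147.79 mm²), so the edge portions inside another operand are dropped and the merged outline is re-measured after clipping — boundary = 76.61 mm. So its perimeter = 76.61 mm. Layer 87 is larger (76.61 vs 65.31 mm).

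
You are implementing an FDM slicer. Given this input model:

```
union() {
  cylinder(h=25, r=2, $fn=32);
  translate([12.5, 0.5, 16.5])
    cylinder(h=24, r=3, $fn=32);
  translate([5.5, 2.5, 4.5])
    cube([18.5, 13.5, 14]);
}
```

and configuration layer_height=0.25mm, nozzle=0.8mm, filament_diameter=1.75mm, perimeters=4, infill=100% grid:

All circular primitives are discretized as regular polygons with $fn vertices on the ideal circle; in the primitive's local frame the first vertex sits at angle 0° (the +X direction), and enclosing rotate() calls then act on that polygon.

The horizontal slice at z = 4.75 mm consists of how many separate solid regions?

At z = 4.75 mm: the cylinder: section is a regular 32-gon, circumradius r=2; the cylinder at (12.5, 0.5) is not intersected at this z (z outside [16.5, 40.5]); the cube at (5.5, 2.5) (footprint 18.5×13.5) is included at this height; Combining (union): the 2 present regions are separate (no shared area or edge), so areas and boundary lengths simply add and each stays a separate island — 2 connected regions. The result has 2 disconnected regions.

2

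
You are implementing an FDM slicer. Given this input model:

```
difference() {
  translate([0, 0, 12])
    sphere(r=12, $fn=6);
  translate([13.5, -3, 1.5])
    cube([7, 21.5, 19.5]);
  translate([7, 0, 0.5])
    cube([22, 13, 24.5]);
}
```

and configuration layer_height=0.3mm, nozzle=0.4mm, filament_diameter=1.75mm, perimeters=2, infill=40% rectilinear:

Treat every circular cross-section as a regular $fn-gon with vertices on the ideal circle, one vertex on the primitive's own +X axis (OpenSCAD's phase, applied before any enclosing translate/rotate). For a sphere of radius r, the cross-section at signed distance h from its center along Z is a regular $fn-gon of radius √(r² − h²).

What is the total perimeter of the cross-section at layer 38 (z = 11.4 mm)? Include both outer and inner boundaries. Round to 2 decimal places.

75.56 mm

At z = 11.4 mm: the r=12 sphere contributes a regular 6-gon of circumradius √(12²−0.6²) = 11.985 (perimeter = 2·6·11.985·sin(180°/6) = 71.91 mm); the cube at (13.5, -3) (footprint 7×21.5) is included at this height (perimeter 57.00 mm); the cube at (7, 0) (footprint 22×13) is included at this height (perimeter 70.00 mm); Taking the first minus the rest: starting from the r=12 sphere, the 7×21.5 cube at (13.5, -3) misses the remaining region (no effect); the 22×13 cube at (7, 0) partially overlaps it — only the 21.52 mm² overlap (of its 286.00 mm²) is removed, clipping the outline — boundary = 75.56 mm. Overall, the cross-section is a single solid region. Total boundary length (outer) = 75.56 mm.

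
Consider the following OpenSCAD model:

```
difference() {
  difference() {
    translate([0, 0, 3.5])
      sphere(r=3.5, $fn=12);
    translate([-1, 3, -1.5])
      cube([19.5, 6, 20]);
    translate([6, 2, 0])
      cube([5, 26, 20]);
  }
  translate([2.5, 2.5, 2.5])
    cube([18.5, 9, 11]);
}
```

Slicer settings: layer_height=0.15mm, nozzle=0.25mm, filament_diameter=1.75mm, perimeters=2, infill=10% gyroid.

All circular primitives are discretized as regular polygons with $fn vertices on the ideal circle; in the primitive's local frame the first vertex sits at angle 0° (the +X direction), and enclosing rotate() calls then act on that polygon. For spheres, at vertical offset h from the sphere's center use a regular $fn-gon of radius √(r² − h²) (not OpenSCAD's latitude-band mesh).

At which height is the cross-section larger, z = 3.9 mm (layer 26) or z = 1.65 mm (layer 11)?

Layer 26 (z = 3.9): the r=3.5 sphere slices to a regular 12-gon of circumradius 3.477 (√(r²−h²) with h=0.4 from center) (area = (12/2)·3.477²·sin(360°/12) = 36.27 mm²); the cube at (-1, 3) (footprint 19.5×6) is included at this height (area 117.00 mm²); the cube at (6, 2) is present — its section is the full 5×26 rectangle (area 130.00 mm²); After the difference (first − rest): starting from the r=3.5 sphere (36.27 mm²), the 19.5×6 cube at (-1, 3) partially overlaps it — only the 0.77 mm² overlap (of its 117.00 mm²) is removed, clipping the outline; the 5×26 cube at (6, 2) misses the remaining region (no effect) — area = 35.50 mm²; the cube at (2.5, 2.5) is present — its section is the full 18.5×9 rectangle (area 166.50 mm²); Subtracting the remaining from the first: starting from the result so far (35.50 mm²), the 18.5×9 cube at (2.5, 2.5) misses the remaining region (no effect) — area = 35.50 mm². So its area = 35.50 mm². Layer 11 (z = 1.65): the r=3.5 sphere contributes a regular 12-gon of circumradius √(3.5²−1.85²) = 2.971 (area = (12/2)·2.971²·sin(360°/12) = 26.48 mm²); the 19.5×6 cube at (-1, 3) contributes its full rectangle (area 117.00 mm²); the 5×26 cube at (6, 2) contributes its full rectangle (area 130.00 mm²); Subtracting the remaining from the first: starting from the r=3.5 sphere (26.48 mm²), the 19.5×6 cube at (-1, 3) misses the remaining region (no effect); the 5×26 cube at (6, 2) misses the remaining region (no effect) — area = 26.48 mm²; the cube at (2.5, 2.5) is absent (z outside [2.5, 13.5]); After the difference (first − rest): none of the subtracted shapes is present at this height, so that combined region is unchanged — area = 26.48 mm². So its area = 26.48 mm². Layer 26 is larger (35.50 vs 26.48 mm²).

layer 26 (z = 3.9 mm)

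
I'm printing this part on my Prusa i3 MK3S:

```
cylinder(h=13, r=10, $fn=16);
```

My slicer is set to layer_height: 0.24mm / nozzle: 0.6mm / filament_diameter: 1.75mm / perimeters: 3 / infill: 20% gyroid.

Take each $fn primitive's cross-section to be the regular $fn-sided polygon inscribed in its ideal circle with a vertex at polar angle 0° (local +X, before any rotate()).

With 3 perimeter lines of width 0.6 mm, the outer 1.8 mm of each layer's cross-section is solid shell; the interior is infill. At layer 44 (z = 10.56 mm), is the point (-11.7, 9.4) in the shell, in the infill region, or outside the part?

At z = 10.56 mm: the r=10 cylinder contributes a regular 16-gon of circumradius 10. Overall, the cross-section is a single solid region. The nearest boundary edge runs (-7.07, 7.07)→(-9.24, 3.83); distance from the point to it = 5.14 mm. The point is not inside any of the regions above, so it lies outside the cross-section (5.14 mm from the nearest boundary).

outside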